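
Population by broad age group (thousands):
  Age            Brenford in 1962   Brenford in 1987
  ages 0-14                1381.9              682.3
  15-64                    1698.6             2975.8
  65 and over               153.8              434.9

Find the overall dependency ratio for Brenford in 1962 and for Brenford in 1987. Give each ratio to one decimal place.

Brenford in 1962: 90.4
Brenford in 1987: 37.5

Brenford in 1962: (1381.9 + 153.8) / 1698.6 × 100 = 1535.7 / 1698.6 × 100 = 90.4
Brenford in 1987: (682.3 + 434.9) / 2975.8 × 100 = 1117.2 / 2975.8 × 100 = 37.5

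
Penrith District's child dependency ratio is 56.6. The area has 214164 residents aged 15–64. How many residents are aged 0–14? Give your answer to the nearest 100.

Aged 0–14: 121200

Youth dependency ratio = youth / working-age × 100
56.6 = Y / 214164 × 100
⇒ 121200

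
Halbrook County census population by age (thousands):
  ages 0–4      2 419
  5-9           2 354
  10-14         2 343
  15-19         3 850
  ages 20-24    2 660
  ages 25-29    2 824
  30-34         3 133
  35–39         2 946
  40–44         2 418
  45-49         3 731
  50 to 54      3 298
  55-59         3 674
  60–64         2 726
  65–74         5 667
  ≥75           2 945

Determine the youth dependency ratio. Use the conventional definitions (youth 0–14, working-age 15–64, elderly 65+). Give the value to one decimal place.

0–14: 2 419 + 2 354 + 2 343 = 7 116
15–64: 3 850 + 2 660 + 2 824 + 3 133 + 2 946 + 2 418 + 3 731 + 3 298 + 3 674 + 2 726 = 31 260
65+: 5 667 + 2 945 = 8 612
Youth dependency ratio = 7 116 / 31 260 × 100 = 22.8

Youth dependency ratio: 22.8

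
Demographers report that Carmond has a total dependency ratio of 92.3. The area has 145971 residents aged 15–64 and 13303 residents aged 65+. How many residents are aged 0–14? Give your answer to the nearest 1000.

Total dependency ratio = (youth + elderly) / working-age × 100
92.3 = (Y + 13303) / 145971 × 100
⇒ 121000

Aged 0–14: 121000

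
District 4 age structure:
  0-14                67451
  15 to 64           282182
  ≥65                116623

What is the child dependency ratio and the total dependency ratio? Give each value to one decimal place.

Youth dependency ratio: 23.9
Total dependency ratio: 65.2

Youth dependency ratio = 67451 / 282182 × 100 = 23.9
Total dependency ratio = (67451 + 116623) / 282182 × 100 = 184074 / 282182 × 100 = 65.2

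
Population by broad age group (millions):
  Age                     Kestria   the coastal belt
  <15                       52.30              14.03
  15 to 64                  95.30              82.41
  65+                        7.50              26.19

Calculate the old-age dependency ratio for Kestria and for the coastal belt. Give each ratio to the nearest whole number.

Kestria: 7.50 / 95.30 × 100 = 8
the coastal belt: 26.19 / 82.41 × 100 = 32

Kestria: 8
the coastal belt: 32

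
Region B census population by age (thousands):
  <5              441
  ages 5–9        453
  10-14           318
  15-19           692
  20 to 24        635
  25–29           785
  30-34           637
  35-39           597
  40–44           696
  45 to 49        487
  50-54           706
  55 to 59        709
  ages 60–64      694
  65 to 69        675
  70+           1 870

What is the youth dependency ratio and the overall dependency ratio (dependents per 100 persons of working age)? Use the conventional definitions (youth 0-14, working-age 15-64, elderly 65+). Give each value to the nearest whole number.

0–14: 441 + 453 + 318 = 1 212
15–64: 692 + 635 + 785 + 637 + 597 + 696 + 487 + 706 + 709 + 694 = 6 638
65+: 675 + 1 870 = 2 545
Youth dependency ratio = 1 212 / 6 638 × 100 = 18
Total dependency ratio = (1 212 + 2 545) / 6 638 × 100 = 3 757 / 6 638 × 100 = 57

Youth dependency ratio: 18
Total dependency ratio: 57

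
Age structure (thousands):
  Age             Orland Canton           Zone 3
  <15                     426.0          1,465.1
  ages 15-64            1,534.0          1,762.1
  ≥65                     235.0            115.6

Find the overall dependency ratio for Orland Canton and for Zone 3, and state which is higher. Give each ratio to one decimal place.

Orland Canton: (426.0 + 235.0) / 1,534.0 × 100 = 661.0 / 1,534.0 × 100 = 43.1
Zone 3: (1,465.1 + 115.6) / 1,762.1 × 100 = 1,580.7 / 1,762.1 × 100 = 89.7

Orland Canton: 43.1
Zone 3: 89.7
Higher: Zone 3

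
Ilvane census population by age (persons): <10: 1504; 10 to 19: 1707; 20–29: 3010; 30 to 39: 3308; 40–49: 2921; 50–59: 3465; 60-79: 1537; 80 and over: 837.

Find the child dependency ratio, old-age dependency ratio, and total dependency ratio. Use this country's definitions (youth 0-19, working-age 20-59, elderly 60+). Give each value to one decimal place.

Youth dependency ratio: 25.3
Old-age dependency ratio: 18.7
Total dependency ratio: 44.0

0–19: 1504 + 1707 = 3211
20–59: 3010 + 3308 + 2921 + 3465 = 12704
60+: 1537 + 837 = 2374
Youth dependency ratio = 3211 / 12704 × 100 = 25.3
Old-age dependency ratio = 2374 / 12704 × 100 = 18.7
Total dependency ratio = (3211 + 2374) / 12704 × 100 = 5585 / 12704 × 100 = 44.0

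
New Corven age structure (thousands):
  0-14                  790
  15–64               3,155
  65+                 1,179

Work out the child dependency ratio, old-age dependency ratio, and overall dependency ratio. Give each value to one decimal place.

Youth dependency ratio: 25.0
Old-age dependency ratio: 37.4
Total dependency ratio: 62.4

Youth dependency ratio = 790 / 3,155 × 100 = 25.0
Old-age dependency ratio = 1,179 / 3,155 × 100 = 37.4
Total dependency ratio = (790 + 1,179) / 3,155 × 100 = 1,969 / 3,155 × 100 = 62.4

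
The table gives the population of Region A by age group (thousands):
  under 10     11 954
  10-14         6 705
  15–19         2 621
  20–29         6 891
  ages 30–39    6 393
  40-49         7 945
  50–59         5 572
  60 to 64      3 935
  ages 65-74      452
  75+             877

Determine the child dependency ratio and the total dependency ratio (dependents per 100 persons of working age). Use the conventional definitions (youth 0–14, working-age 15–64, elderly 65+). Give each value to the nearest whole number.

Youth dependency ratio: 56
Total dependency ratio: 60

0–14: 11 954 + 6 705 = 18 659
15–64: 2 621 + 6 891 + 6 393 + 7 945 + 5 572 + 3 935 = 33 357
65+: 452 + 877 = 1 329
Youth dependency ratio = 18 659 / 33 357 × 100 = 56
Total dependency ratio = (18 659 + 1 329) / 33 357 × 100 = 19 988 / 33 357 × 100 = 60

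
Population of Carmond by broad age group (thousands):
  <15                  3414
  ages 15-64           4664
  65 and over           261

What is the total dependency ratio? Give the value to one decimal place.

Total dependency ratio = (3414 + 261) / 4664 × 100 = 3675 / 4664 × 100 = 78.8

Total dependency ratio: 78.8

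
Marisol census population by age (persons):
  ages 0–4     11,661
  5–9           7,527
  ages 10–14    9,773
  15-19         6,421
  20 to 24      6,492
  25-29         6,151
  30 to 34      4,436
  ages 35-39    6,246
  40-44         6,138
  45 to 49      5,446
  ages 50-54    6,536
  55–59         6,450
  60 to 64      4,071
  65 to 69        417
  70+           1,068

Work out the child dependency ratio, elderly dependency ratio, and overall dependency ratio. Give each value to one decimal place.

0–14: 11,661 + 7,527 + 9,773 = 28,961
15–64: 6,421 + 6,492 + 6,151 + 4,436 + 6,246 + 6,138 + 5,446 + 6,536 + 6,450 + 4,071 = 58,387
65+: 417 + 1,068 = 1,485
Youth dependency ratio = 28,961 / 58,387 × 100 = 49.6
Old-age dependency ratio = 1,485 / 58,387 × 100 = 2.5
Total dependency ratio = (28,961 + 1,485) / 58,387 × 100 = 30,446 / 58,387 × 100 = 52.1

Youth dependency ratio: 49.6
Old-age dependency ratio: 2.5
Total dependency ratio: 52.1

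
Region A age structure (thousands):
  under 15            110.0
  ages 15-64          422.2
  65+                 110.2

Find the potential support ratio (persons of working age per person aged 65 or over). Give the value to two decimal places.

Potential support ratio: 3.83

Potential support ratio = 422.2 / 110.2 = 3.83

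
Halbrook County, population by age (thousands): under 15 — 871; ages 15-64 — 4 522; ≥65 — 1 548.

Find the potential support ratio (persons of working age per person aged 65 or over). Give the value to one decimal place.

Potential support ratio: 2.9

Potential support ratio = 4 522 / 1 548 = 2.9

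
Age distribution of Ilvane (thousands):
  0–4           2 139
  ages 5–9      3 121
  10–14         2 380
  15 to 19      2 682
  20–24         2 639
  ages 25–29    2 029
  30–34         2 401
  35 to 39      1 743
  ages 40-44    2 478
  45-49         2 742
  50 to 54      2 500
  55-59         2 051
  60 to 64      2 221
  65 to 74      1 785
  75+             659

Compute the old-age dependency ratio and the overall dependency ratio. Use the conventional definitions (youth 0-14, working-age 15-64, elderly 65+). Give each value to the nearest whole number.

Old-age dependency ratio: 10
Total dependency ratio: 43

0–14: 2 139 + 3 121 + 2 380 = 7 640
15–64: 2 682 + 2 639 + 2 029 + 2 401 + 1 743 + 2 478 + 2 742 + 2 500 + 2 051 + 2 221 = 23 486
65+: 1 785 + 659 = 2 444
Old-age dependency ratio = 2 444 / 23 486 × 100 = 10
Total dependency ratio = (7 640 + 2 444) / 23 486 × 100 = 10 084 / 23 486 × 100 = 43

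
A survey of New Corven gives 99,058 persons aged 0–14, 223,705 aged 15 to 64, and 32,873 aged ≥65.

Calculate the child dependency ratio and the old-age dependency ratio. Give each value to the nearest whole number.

Youth dependency ratio = 99,058 / 223,705 × 100 = 44
Old-age dependency ratio = 32,873 / 223,705 × 100 = 15

Youth dependency ratio: 44
Old-age dependency ratio: 15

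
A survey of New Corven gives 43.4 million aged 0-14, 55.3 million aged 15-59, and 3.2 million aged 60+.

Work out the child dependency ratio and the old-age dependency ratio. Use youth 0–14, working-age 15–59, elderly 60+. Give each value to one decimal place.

Youth dependency ratio: 78.5
Old-age dependency ratio: 5.8

Youth dependency ratio = 43.4 / 55.3 × 100 = 78.5
Old-age dependency ratio = 3.2 / 55.3 × 100 = 5.8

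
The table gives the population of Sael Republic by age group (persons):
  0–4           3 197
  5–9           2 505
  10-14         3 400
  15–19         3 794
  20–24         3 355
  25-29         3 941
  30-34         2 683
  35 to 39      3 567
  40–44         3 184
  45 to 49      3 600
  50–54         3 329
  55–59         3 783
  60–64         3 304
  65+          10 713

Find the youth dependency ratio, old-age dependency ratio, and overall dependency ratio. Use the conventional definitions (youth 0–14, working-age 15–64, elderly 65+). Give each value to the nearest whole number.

0–14: 3 197 + 2 505 + 3 400 = 9 102
15–64: 3 794 + 3 355 + 3 941 + 2 683 + 3 567 + 3 184 + 3 600 + 3 329 + 3 783 + 3 304 = 34 540
65+: 10 713
Youth dependency ratio = 9 102 / 34 540 × 100 = 26
Old-age dependency ratio = 10 713 / 34 540 × 100 = 31
Total dependency ratio = (9 102 + 10 713) / 34 540 × 100 = 19 815 / 34 540 × 100 = 57

Youth dependency ratio: 26
Old-age dependency ratio: 31
Total dependency ratio: 57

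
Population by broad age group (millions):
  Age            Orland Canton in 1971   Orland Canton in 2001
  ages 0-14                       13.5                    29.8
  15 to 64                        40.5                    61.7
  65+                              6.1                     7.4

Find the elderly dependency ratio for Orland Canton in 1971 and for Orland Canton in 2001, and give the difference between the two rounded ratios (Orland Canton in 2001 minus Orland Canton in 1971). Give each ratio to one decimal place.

Orland Canton in 1971: 6.1 / 40.5 × 100 = 15.1
Orland Canton in 2001: 7.4 / 61.7 × 100 = 12.0

Orland Canton in 1971: 15.1
Orland Canton in 2001: 12.0
Difference: -3.1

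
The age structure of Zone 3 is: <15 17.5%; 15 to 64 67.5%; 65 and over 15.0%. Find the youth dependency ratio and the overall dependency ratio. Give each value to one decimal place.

Youth dependency ratio: 25.9
Total dependency ratio: 48.1

Youth dependency ratio = 17.5 / 67.5 × 100 = 25.9
Total dependency ratio = (17.5 + 15.0) / 67.5 × 100 = 32.5 / 67.5 × 100 = 48.1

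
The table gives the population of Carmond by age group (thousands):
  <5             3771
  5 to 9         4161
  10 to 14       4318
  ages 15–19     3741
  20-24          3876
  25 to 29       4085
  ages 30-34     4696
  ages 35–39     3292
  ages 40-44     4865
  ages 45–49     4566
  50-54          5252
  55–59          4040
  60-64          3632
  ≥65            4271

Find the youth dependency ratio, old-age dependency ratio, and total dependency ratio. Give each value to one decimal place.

Youth dependency ratio: 29.1
Old-age dependency ratio: 10.2
Total dependency ratio: 39.3

0–14: 3771 + 4161 + 4318 = 12250
15–64: 3741 + 3876 + 4085 + 4696 + 3292 + 4865 + 4566 + 5252 + 4040 + 3632 = 42045
65+: 4271
Youth dependency ratio = 12250 / 42045 × 100 = 29.1
Old-age dependency ratio = 4271 / 42045 × 100 = 10.2
Total dependency ratio = (12250 + 4271) / 42045 × 100 = 16521 / 42045 × 100 = 39.3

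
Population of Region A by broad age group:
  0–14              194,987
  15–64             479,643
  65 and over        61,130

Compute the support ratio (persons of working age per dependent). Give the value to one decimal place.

Support ratio = 479,643 / (194,987 + 61,130) = 479,643 / 256,117 = 1.9

Support ratio: 1.9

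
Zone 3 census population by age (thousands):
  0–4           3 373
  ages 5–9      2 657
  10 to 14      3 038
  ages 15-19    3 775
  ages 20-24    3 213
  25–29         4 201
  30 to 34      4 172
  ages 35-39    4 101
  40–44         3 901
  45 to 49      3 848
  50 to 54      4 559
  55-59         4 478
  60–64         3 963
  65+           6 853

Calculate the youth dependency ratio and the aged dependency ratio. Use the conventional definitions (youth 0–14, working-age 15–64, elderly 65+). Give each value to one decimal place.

0–14: 3 373 + 2 657 + 3 038 = 9 068
15–64: 3 775 + 3 213 + 4 201 + 4 172 + 4 101 + 3 901 + 3 848 + 4 559 + 4 478 + 3 963 = 40 211
65+: 6 853
Youth dependency ratio = 9 068 / 40 211 × 100 = 22.6
Old-age dependency ratio = 6 853 / 40 211 × 100 = 17.0

Youth dependency ratio: 22.6
Old-age dependency ratio: 17.0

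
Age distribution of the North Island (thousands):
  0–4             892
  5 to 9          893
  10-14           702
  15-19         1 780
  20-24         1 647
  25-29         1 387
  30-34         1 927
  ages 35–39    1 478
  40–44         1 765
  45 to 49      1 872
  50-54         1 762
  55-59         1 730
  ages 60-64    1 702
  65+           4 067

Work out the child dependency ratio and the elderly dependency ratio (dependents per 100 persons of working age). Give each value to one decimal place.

0–14: 892 + 893 + 702 = 2 487
15–64: 1 780 + 1 647 + 1 387 + 1 927 + 1 478 + 1 765 + 1 872 + 1 762 + 1 730 + 1 702 = 17 050
65+: 4 067
Youth dependency ratio = 2 487 / 17 050 × 100 = 14.6
Old-age dependency ratio = 4 067 / 17 050 × 100 = 23.9

Youth dependency ratio: 14.6
Old-age dependency ratio: 23.9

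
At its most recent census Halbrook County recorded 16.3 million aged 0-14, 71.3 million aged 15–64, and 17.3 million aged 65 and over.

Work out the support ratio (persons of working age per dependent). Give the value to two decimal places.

Support ratio = 71.3 / (16.3 + 17.3) = 71.3 / 33.6 = 2.12

Support ratio: 2.12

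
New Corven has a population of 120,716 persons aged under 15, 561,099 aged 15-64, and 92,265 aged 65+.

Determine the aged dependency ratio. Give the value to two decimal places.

Old-age dependency ratio = 92,265 / 561,099 × 100 = 16.44

Old-age dependency ratio: 16.44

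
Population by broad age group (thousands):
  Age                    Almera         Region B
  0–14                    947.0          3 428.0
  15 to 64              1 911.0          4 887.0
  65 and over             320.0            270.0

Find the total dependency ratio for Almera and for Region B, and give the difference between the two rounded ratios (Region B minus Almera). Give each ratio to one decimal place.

Almera: 66.3
Region B: 75.7
Difference: +9.4

Almera: (947.0 + 320.0) / 1 911.0 × 100 = 1 267.0 / 1 911.0 × 100 = 66.3
Region B: (3 428.0 + 270.0) / 4 887.0 × 100 = 3 698.0 / 4 887.0 × 100 = 75.7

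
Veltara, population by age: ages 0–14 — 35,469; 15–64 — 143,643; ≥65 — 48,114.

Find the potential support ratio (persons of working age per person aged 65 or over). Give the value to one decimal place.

Potential support ratio: 3.0

Potential support ratio = 143,643 / 48,114 = 3.0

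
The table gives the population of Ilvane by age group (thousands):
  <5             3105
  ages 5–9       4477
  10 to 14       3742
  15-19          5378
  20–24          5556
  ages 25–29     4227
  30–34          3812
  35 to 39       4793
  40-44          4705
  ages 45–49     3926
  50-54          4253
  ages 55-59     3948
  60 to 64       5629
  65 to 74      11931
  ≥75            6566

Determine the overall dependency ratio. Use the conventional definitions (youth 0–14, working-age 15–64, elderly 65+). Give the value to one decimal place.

Total dependency ratio: 64.5

0–14: 3105 + 4477 + 3742 = 11324
15–64: 5378 + 5556 + 4227 + 3812 + 4793 + 4705 + 3926 + 4253 + 3948 + 5629 = 46227
65+: 11931 + 6566 = 18497
Total dependency ratio = (11324 + 18497) / 46227 × 100 = 29821 / 46227 × 100 = 64.5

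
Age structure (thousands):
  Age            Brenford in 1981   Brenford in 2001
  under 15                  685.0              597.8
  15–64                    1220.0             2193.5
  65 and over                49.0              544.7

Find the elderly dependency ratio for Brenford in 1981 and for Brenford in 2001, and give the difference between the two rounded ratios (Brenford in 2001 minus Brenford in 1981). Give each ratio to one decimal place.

Brenford in 1981: 49.0 / 1220.0 × 100 = 4.0
Brenford in 2001: 544.7 / 2193.5 × 100 = 24.8

Brenford in 1981: 4.0
Brenford in 2001: 24.8
Difference: +20.8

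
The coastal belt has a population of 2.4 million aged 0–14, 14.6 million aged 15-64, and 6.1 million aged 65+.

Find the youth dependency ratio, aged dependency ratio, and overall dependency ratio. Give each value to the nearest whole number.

Youth dependency ratio: 16
Old-age dependency ratio: 42
Total dependency ratio: 58

Youth dependency ratio = 2.4 / 14.6 × 100 = 16
Old-age dependency ratio = 6.1 / 14.6 × 100 = 42
Total dependency ratio = (2.4 + 6.1) / 14.6 × 100 = 8.5 / 14.6 × 100 = 58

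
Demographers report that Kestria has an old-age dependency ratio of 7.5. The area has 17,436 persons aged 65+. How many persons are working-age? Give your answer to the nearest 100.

Old-age dependency ratio = elderly / working-age × 100
7.5 = 17,436 / W × 100
⇒ 232,500

Working-age: 232,500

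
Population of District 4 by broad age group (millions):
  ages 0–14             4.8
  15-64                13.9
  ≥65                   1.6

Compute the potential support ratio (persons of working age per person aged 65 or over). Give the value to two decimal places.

Potential support ratio = 13.9 / 1.6 = 8.69

Potential support ratio: 8.69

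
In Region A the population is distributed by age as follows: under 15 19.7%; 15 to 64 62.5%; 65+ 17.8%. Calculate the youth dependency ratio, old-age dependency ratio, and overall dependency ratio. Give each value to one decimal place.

Youth dependency ratio = 19.7 / 62.5 × 100 = 31.5
Old-age dependency ratio = 17.8 / 62.5 × 100 = 28.5
Total dependency ratio = (19.7 + 17.8) / 62.5 × 100 = 37.5 / 62.5 × 100 = 60.0

Youth dependency ratio: 31.5
Old-age dependency ratio: 28.5
Total dependency ratio: 60.0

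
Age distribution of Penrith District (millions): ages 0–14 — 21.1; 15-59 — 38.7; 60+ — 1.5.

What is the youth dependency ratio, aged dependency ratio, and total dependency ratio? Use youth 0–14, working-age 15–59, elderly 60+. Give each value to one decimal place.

Youth dependency ratio = 21.1 / 38.7 × 100 = 54.5
Old-age dependency ratio = 1.5 / 38.7 × 100 = 3.9
Total dependency ratio = (21.1 + 1.5) / 38.7 × 100 = 22.6 / 38.7 × 100 = 58.4

Youth dependency ratio: 54.5
Old-age dependency ratio: 3.9
Total dependency ratio: 58.4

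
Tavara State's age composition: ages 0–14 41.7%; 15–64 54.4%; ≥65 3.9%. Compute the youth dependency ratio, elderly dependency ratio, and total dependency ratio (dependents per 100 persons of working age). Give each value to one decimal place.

Youth dependency ratio: 76.7
Old-age dependency ratio: 7.2
Total dependency ratio: 83.8

Youth dependency ratio = 41.7 / 54.4 × 100 = 76.7
Old-age dependency ratio = 3.9 / 54.4 × 100 = 7.2
Total dependency ratio = (41.7 + 3.9) / 54.4 × 100 = 45.6 / 54.4 × 100 = 83.8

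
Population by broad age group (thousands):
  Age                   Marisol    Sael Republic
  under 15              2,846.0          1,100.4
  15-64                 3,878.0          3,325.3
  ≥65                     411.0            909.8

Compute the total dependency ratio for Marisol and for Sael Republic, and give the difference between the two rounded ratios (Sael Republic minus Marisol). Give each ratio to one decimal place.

Marisol: 84.0
Sael Republic: 60.5
Difference: -23.5

Marisol: (2,846.0 + 411.0) / 3,878.0 × 100 = 3,257.0 / 3,878.0 × 100 = 84.0
Sael Republic: (1,100.4 + 909.8) / 3,325.3 × 100 = 2,010.2 / 3,325.3 × 100 = 60.5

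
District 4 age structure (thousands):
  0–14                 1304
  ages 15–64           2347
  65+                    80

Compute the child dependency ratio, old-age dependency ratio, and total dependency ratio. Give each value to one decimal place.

Youth dependency ratio = 1304 / 2347 × 100 = 55.6
Old-age dependency ratio = 80 / 2347 × 100 = 3.4
Total dependency ratio = (1304 + 80) / 2347 × 100 = 1384 / 2347 × 100 = 59.0

Youth dependency ratio: 55.6
Old-age dependency ratio: 3.4
Total dependency ratio: 59.0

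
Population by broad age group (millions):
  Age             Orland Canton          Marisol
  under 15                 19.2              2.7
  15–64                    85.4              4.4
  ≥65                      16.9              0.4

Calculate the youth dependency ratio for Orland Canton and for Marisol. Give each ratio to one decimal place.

Orland Canton: 19.2 / 85.4 × 100 = 22.5
Marisol: 2.7 / 4.4 × 100 = 61.4

Orland Canton: 22.5
Marisol: 61.4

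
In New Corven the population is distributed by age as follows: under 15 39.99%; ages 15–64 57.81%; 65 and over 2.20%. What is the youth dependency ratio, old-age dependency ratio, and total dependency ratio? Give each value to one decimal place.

Youth dependency ratio = 39.99 / 57.81 × 100 = 69.2
Old-age dependency ratio = 2.20 / 57.81 × 100 = 3.8
Total dependency ratio = (39.99 + 2.20) / 57.81 × 100 = 42.19 / 57.81 × 100 = 73.0

Youth dependency ratio: 69.2
Old-age dependency ratio: 3.8
Total dependency ratio: 73.0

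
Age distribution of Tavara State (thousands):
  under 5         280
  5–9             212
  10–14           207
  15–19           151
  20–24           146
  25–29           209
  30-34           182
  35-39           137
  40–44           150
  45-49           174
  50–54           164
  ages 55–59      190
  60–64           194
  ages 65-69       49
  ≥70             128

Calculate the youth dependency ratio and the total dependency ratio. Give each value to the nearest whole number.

0–14: 280 + 212 + 207 = 699
15–64: 151 + 146 + 209 + 182 + 137 + 150 + 174 + 164 + 190 + 194 = 1,697
65+: 49 + 128 = 177
Youth dependency ratio = 699 / 1,697 × 100 = 41
Total dependency ratio = (699 + 177) / 1,697 × 100 = 876 / 1,697 × 100 = 52

Youth dependency ratio: 41
Total dependency ratio: 52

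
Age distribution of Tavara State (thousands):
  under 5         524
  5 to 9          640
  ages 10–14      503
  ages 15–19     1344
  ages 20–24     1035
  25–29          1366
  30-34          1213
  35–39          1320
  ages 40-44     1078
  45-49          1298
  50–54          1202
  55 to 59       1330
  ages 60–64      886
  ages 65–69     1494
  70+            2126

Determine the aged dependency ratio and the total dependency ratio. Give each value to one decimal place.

0–14: 524 + 640 + 503 = 1667
15–64: 1344 + 1035 + 1366 + 1213 + 1320 + 1078 + 1298 + 1202 + 1330 + 886 = 12072
65+: 1494 + 2126 = 3620
Old-age dependency ratio = 3620 / 12072 × 100 = 30.0
Total dependency ratio = (1667 + 3620) / 12072 × 100 = 5287 / 12072 × 100 = 43.8

Old-age dependency ratio: 30.0
Total dependency ratio: 43.8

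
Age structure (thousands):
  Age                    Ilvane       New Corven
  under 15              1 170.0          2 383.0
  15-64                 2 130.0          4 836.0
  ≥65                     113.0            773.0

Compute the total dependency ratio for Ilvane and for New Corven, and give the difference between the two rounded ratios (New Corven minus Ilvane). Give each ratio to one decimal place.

Ilvane: (1 170.0 + 113.0) / 2 130.0 × 100 = 1 283.0 / 2 130.0 × 100 = 60.2
New Corven: (2 383.0 + 773.0) / 4 836.0 × 100 = 3 156.0 / 4 836.0 × 100 = 65.3

Ilvane: 60.2
New Corven: 65.3
Difference: +5.1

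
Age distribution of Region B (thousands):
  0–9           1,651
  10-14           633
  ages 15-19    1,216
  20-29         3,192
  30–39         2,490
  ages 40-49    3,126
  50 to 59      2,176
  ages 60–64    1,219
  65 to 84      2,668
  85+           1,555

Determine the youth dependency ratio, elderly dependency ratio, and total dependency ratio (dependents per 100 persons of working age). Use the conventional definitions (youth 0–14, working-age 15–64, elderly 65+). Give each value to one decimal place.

Youth dependency ratio: 17.0
Old-age dependency ratio: 31.5
Total dependency ratio: 48.5

0–14: 1,651 + 633 = 2,284
15–64: 1,216 + 3,192 + 2,490 + 3,126 + 2,176 + 1,219 = 13,419
65+: 2,668 + 1,555 = 4,223
Youth dependency ratio = 2,284 / 13,419 × 100 = 17.0
Old-age dependency ratio = 4,223 / 13,419 × 100 = 31.5
Total dependency ratio = (2,284 + 4,223) / 13,419 × 100 = 6,507 / 13,419 × 100 = 48.5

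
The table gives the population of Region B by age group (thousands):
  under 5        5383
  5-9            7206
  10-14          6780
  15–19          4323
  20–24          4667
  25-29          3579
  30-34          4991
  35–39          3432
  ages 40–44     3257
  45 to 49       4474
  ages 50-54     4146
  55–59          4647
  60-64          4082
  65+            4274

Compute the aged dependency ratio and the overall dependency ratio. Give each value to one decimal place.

0–14: 5383 + 7206 + 6780 = 19369
15–64: 4323 + 4667 + 3579 + 4991 + 3432 + 3257 + 4474 + 4146 + 4647 + 4082 = 41598
65+: 4274
Old-age dependency ratio = 4274 / 41598 × 100 = 10.3
Total dependency ratio = (19369 + 4274) / 41598 × 100 = 23643 / 41598 × 100 = 56.8

Old-age dependency ratio: 10.3
Total dependency ratio: 56.8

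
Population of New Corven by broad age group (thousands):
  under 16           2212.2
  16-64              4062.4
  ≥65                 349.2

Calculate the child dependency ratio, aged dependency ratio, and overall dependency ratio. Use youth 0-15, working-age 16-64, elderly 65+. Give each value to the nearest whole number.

Youth dependency ratio = 2212.2 / 4062.4 × 100 = 54
Old-age dependency ratio = 349.2 / 4062.4 × 100 = 9
Total dependency ratio = (2212.2 + 349.2) / 4062.4 × 100 = 2561.4 / 4062.4 × 100 = 63

Youth dependency ratio: 54
Old-age dependency ratio: 9
Total dependency ratio: 63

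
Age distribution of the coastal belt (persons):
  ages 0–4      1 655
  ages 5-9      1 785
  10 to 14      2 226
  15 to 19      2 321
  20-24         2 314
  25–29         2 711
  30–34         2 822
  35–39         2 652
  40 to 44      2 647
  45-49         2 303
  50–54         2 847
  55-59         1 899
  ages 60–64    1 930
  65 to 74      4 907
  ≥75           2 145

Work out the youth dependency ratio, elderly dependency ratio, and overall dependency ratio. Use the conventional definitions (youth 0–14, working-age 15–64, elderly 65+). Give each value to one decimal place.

Youth dependency ratio: 23.2
Old-age dependency ratio: 28.8
Total dependency ratio: 52.0

0–14: 1 655 + 1 785 + 2 226 = 5 666
15–64: 2 321 + 2 314 + 2 711 + 2 822 + 2 652 + 2 647 + 2 303 + 2 847 + 1 899 + 1 930 = 24 446
65+: 4 907 + 2 145 = 7 052
Youth dependency ratio = 5 666 / 24 446 × 100 = 23.2
Old-age dependency ratio = 7 052 / 24 446 × 100 = 28.8
Total dependency ratio = (5 666 + 7 052) / 24 446 × 100 = 12 718 / 24 446 × 100 = 52.0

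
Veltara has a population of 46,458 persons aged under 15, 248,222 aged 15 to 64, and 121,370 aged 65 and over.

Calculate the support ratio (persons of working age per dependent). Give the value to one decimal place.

Support ratio: 1.5

Support ratio = 248,222 / (46,458 + 121,370) = 248,222 / 167,828 = 1.5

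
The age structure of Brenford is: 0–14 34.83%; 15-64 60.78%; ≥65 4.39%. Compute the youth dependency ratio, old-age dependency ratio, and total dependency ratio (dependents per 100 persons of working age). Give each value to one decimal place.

Youth dependency ratio = 34.83 / 60.78 × 100 = 57.3
Old-age dependency ratio = 4.39 / 60.78 × 100 = 7.2
Total dependency ratio = (34.83 + 4.39) / 60.78 × 100 = 39.22 / 60.78 × 100 = 64.5

Youth dependency ratio: 57.3
Old-age dependency ratio: 7.2
Total dependency ratio: 64.5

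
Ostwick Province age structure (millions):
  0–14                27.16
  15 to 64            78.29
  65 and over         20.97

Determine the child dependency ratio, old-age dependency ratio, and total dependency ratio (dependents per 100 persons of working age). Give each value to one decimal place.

Youth dependency ratio = 27.16 / 78.29 × 100 = 34.7
Old-age dependency ratio = 20.97 / 78.29 × 100 = 26.8
Total dependency ratio = (27.16 + 20.97) / 78.29 × 100 = 48.13 / 78.29 × 100 = 61.5

Youth dependency ratio: 34.7
Old-age dependency ratio: 26.8
Total dependency ratio: 61.5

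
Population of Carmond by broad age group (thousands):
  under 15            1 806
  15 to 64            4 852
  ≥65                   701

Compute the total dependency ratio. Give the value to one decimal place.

Total dependency ratio = (1 806 + 701) / 4 852 × 100 = 2 507 / 4 852 × 100 = 51.7

Total dependency ratio: 51.7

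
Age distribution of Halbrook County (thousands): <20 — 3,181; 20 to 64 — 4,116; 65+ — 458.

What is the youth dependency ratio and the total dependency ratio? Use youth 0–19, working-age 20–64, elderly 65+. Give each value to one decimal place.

Youth dependency ratio: 77.3
Total dependency ratio: 88.4

Youth dependency ratio = 3,181 / 4,116 × 100 = 77.3
Total dependency ratio = (3,181 + 458) / 4,116 × 100 = 3,639 / 4,116 × 100 = 88.4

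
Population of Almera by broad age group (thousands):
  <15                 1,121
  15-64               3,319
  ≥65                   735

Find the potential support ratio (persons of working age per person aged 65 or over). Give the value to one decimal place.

Potential support ratio: 4.5

Potential support ratio = 3,319 / 735 = 4.5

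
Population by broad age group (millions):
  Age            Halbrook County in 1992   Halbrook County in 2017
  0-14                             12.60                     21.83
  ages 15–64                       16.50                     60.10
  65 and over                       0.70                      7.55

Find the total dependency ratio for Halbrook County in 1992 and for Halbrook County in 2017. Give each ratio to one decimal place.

Halbrook County in 1992: (12.60 + 0.70) / 16.50 × 100 = 13.30 / 16.50 × 100 = 80.6
Halbrook County in 2017: (21.83 + 7.55) / 60.10 × 100 = 29.38 / 60.10 × 100 = 48.9

Halbrook County in 1992: 80.6
Halbrook County in 2017: 48.9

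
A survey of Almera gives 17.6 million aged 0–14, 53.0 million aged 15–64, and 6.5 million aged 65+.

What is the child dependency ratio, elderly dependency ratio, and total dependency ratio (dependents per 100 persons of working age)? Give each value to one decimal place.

Youth dependency ratio = 17.6 / 53.0 × 100 = 33.2
Old-age dependency ratio = 6.5 / 53.0 × 100 = 12.3
Total dependency ratio = (17.6 + 6.5) / 53.0 × 100 = 24.1 / 53.0 × 100 = 45.5

Youth dependency ratio: 33.2
Old-age dependency ratio: 12.3
Total dependency ratio: 45.5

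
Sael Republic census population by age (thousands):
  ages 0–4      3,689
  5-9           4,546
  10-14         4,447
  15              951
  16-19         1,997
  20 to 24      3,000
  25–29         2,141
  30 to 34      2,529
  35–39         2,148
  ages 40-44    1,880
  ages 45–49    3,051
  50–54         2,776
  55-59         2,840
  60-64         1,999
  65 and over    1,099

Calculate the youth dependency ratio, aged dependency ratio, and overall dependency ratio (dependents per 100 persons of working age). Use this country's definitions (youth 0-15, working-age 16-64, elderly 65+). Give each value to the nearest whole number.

Youth dependency ratio: 56
Old-age dependency ratio: 5
Total dependency ratio: 60

0–15: 3,689 + 4,546 + 4,447 + 951 = 13,633
16–64: 1,997 + 3,000 + 2,141 + 2,529 + 2,148 + 1,880 + 3,051 + 2,776 + 2,840 + 1,999 = 24,361
65+: 1,099
Youth dependency ratio = 13,633 / 24,361 × 100 = 56
Old-age dependency ratio = 1,099 / 24,361 × 100 = 5
Total dependency ratio = (13,633 + 1,099) / 24,361 × 100 = 14,732 / 24,361 × 100 = 60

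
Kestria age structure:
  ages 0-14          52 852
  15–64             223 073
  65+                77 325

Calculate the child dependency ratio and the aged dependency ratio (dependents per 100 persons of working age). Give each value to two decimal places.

Youth dependency ratio = 52 852 / 223 073 × 100 = 23.69
Old-age dependency ratio = 77 325 / 223 073 × 100 = 34.66

Youth dependency ratio: 23.69
Old-age dependency ratio: 34.66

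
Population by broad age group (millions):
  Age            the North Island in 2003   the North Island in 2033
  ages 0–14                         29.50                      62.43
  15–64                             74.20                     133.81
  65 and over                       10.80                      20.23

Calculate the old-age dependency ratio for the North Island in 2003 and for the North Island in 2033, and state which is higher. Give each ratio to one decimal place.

the North Island in 2003: 10.80 / 74.20 × 100 = 14.6
the North Island in 2033: 20.23 / 133.81 × 100 = 15.1

the North Island in 2003: 14.6
the North Island in 2033: 15.1
Higher: the North Island in 2033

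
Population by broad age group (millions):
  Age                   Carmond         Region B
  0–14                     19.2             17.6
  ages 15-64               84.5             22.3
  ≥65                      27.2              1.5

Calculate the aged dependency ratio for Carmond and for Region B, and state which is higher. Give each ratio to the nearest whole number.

Carmond: 27.2 / 84.5 × 100 = 32
Region B: 1.5 / 22.3 × 100 = 7

Carmond: 32
Region B: 7
Higher: Carmond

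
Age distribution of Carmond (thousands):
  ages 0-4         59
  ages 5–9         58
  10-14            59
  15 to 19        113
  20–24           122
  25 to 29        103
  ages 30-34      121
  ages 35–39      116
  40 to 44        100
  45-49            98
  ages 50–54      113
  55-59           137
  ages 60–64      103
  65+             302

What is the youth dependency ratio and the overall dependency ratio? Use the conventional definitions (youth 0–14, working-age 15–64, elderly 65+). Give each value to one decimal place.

0–14: 59 + 58 + 59 = 176
15–64: 113 + 122 + 103 + 121 + 116 + 100 + 98 + 113 + 137 + 103 = 1,126
65+: 302
Youth dependency ratio = 176 / 1,126 × 100 = 15.6
Total dependency ratio = (176 + 302) / 1,126 × 100 = 478 / 1,126 × 100 = 42.5

Youth dependency ratio: 15.6
Total dependency ratio: 42.5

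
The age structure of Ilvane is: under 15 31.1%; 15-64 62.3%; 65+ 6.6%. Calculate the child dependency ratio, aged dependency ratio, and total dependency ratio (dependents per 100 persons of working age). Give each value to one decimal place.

Youth dependency ratio: 49.9
Old-age dependency ratio: 10.6
Total dependency ratio: 60.5

Youth dependency ratio = 31.1 / 62.3 × 100 = 49.9
Old-age dependency ratio = 6.6 / 62.3 × 100 = 10.6
Total dependency ratio = (31.1 + 6.6) / 62.3 × 100 = 37.7 / 62.3 × 100 = 60.5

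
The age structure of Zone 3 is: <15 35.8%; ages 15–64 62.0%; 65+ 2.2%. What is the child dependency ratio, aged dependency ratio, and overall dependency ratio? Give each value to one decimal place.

Youth dependency ratio = 35.8 / 62.0 × 100 = 57.7
Old-age dependency ratio = 2.2 / 62.0 × 100 = 3.5
Total dependency ratio = (35.8 + 2.2) / 62.0 × 100 = 38.0 / 62.0 × 100 = 61.3

Youth dependency ratio: 57.7
Old-age dependency ratio: 3.5
Total dependency ratio: 61.3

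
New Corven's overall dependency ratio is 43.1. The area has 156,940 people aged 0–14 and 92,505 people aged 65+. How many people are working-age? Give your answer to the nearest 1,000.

Working-age: 579,000

Total dependency ratio = (youth + elderly) / working-age × 100
43.1 = (156,940 + 92,505) / W × 100
⇒ 579,000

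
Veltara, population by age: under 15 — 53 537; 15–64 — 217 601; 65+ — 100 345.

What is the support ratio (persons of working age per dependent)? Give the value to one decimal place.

Support ratio: 1.4

Support ratio = 217 601 / (53 537 + 100 345) = 217 601 / 153 882 = 1.4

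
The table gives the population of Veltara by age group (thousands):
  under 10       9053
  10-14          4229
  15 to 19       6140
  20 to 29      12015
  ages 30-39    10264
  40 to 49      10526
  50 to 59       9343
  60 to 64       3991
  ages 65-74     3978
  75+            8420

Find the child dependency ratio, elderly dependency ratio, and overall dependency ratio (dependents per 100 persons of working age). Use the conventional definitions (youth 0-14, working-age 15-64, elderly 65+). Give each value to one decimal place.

0–14: 9053 + 4229 = 13282
15–64: 6140 + 12015 + 10264 + 10526 + 9343 + 3991 = 52279
65+: 3978 + 8420 = 12398
Youth dependency ratio = 13282 / 52279 × 100 = 25.4
Old-age dependency ratio = 12398 / 52279 × 100 = 23.7
Total dependency ratio = (13282 + 12398) / 52279 × 100 = 25680 / 52279 × 100 = 49.1

Youth dependency ratio: 25.4
Old-age dependency ratio: 23.7
Total dependency ratio: 49.1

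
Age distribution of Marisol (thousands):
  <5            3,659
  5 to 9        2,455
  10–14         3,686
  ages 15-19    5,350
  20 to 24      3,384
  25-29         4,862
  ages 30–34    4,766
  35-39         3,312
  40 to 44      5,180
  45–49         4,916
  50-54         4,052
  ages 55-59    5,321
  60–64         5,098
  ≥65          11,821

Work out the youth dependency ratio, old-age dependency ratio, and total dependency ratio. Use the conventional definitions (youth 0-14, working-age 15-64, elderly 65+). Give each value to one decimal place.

Youth dependency ratio: 21.2
Old-age dependency ratio: 25.6
Total dependency ratio: 46.8

0–14: 3,659 + 2,455 + 3,686 = 9,800
15–64: 5,350 + 3,384 + 4,862 + 4,766 + 3,312 + 5,180 + 4,916 + 4,052 + 5,321 + 5,098 = 46,241
65+: 11,821
Youth dependency ratio = 9,800 / 46,241 × 100 = 21.2
Old-age dependency ratio = 11,821 / 46,241 × 100 = 25.6
Total dependency ratio = (9,800 + 11,821) / 46,241 × 100 = 21,621 / 46,241 × 100 = 46.8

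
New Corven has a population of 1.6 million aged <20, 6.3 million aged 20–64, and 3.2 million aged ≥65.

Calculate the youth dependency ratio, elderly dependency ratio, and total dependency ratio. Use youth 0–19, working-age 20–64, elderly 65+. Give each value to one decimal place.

Youth dependency ratio: 25.4
Old-age dependency ratio: 50.8
Total dependency ratio: 76.2

Youth dependency ratio = 1.6 / 6.3 × 100 = 25.4
Old-age dependency ratio = 3.2 / 6.3 × 100 = 50.8
Total dependency ratio = (1.6 + 3.2) / 6.3 × 100 = 4.8 / 6.3 × 100 = 76.2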